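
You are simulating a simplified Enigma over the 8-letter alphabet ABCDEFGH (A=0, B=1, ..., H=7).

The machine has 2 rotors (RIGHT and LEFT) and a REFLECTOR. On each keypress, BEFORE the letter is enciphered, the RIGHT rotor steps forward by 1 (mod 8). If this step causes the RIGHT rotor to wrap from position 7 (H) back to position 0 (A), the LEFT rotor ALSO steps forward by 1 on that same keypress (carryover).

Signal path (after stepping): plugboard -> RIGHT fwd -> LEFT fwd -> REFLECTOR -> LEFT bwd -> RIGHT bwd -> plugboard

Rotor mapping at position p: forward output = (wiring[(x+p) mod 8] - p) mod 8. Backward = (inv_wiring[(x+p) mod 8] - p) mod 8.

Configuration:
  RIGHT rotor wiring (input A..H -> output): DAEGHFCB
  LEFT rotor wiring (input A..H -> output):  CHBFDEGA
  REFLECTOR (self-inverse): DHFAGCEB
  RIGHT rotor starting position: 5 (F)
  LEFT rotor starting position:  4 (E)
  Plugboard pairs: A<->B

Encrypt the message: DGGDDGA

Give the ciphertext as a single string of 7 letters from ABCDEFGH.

Char 1 ('D'): step: R->6, L=4; D->plug->D->R->C->L->C->refl->F->L'->G->R'->E->plug->E
Char 2 ('G'): step: R->7, L=4; G->plug->G->R->G->L->F->refl->C->L'->C->R'->A->plug->B
Char 3 ('G'): step: R->0, L->5 (L advanced); G->plug->G->R->C->L->D->refl->A->L'->G->R'->D->plug->D
Char 4 ('D'): step: R->1, L=5; D->plug->D->R->G->L->A->refl->D->L'->C->R'->H->plug->H
Char 5 ('D'): step: R->2, L=5; D->plug->D->R->D->L->F->refl->C->L'->E->R'->B->plug->A
Char 6 ('G'): step: R->3, L=5; G->plug->G->R->F->L->E->refl->G->L'->H->R'->D->plug->D
Char 7 ('A'): step: R->4, L=5; A->plug->B->R->B->L->B->refl->H->L'->A->R'->G->plug->G

Answer: EBDHADG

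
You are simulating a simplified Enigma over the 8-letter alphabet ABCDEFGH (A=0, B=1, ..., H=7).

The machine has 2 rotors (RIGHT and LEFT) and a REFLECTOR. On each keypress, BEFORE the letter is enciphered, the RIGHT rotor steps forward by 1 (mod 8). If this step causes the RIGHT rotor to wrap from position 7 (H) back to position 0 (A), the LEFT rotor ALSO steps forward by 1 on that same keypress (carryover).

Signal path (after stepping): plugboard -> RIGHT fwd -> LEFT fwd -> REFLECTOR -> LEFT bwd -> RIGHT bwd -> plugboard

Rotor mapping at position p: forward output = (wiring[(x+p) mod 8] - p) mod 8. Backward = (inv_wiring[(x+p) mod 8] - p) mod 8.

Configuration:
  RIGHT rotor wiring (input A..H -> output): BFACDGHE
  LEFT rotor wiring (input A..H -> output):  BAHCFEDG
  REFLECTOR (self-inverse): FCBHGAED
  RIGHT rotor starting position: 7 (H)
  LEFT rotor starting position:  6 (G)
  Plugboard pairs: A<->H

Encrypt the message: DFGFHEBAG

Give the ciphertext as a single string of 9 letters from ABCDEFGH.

Char 1 ('D'): step: R->0, L->7 (L advanced); D->plug->D->R->C->L->B->refl->C->L'->B->R'->A->plug->H
Char 2 ('F'): step: R->1, L=7; F->plug->F->R->G->L->F->refl->A->L'->D->R'->G->plug->G
Char 3 ('G'): step: R->2, L=7; G->plug->G->R->H->L->E->refl->G->L'->F->R'->E->plug->E
Char 4 ('F'): step: R->3, L=7; F->plug->F->R->G->L->F->refl->A->L'->D->R'->C->plug->C
Char 5 ('H'): step: R->4, L=7; H->plug->A->R->H->L->E->refl->G->L'->F->R'->E->plug->E
Char 6 ('E'): step: R->5, L=7; E->plug->E->R->A->L->H->refl->D->L'->E->R'->D->plug->D
Char 7 ('B'): step: R->6, L=7; B->plug->B->R->G->L->F->refl->A->L'->D->R'->C->plug->C
Char 8 ('A'): step: R->7, L=7; A->plug->H->R->A->L->H->refl->D->L'->E->R'->F->plug->F
Char 9 ('G'): step: R->0, L->0 (L advanced); G->plug->G->R->H->L->G->refl->E->L'->F->R'->B->plug->B

Answer: HGECEDCFB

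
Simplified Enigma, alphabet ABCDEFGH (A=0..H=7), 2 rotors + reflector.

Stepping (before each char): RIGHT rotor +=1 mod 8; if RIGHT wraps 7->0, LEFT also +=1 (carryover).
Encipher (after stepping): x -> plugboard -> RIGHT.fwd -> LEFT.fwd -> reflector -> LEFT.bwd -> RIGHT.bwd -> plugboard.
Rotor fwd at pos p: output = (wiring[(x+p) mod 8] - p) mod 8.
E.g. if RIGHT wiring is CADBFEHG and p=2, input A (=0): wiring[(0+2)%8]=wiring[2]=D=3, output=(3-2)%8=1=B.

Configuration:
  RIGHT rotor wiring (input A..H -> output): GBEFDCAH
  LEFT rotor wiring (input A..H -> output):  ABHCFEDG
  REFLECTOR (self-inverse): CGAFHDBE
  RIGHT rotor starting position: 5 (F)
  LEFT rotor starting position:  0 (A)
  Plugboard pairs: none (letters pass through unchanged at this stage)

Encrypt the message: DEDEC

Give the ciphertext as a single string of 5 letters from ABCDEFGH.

Answer: CFGDA

Derivation:
Char 1 ('D'): step: R->6, L=0; D->plug->D->R->D->L->C->refl->A->L'->A->R'->C->plug->C
Char 2 ('E'): step: R->7, L=0; E->plug->E->R->G->L->D->refl->F->L'->E->R'->F->plug->F
Char 3 ('D'): step: R->0, L->1 (L advanced); D->plug->D->R->F->L->C->refl->A->L'->A->R'->G->plug->G
Char 4 ('E'): step: R->1, L=1; E->plug->E->R->B->L->G->refl->B->L'->C->R'->D->plug->D
Char 5 ('C'): step: R->2, L=1; C->plug->C->R->B->L->G->refl->B->L'->C->R'->A->plug->A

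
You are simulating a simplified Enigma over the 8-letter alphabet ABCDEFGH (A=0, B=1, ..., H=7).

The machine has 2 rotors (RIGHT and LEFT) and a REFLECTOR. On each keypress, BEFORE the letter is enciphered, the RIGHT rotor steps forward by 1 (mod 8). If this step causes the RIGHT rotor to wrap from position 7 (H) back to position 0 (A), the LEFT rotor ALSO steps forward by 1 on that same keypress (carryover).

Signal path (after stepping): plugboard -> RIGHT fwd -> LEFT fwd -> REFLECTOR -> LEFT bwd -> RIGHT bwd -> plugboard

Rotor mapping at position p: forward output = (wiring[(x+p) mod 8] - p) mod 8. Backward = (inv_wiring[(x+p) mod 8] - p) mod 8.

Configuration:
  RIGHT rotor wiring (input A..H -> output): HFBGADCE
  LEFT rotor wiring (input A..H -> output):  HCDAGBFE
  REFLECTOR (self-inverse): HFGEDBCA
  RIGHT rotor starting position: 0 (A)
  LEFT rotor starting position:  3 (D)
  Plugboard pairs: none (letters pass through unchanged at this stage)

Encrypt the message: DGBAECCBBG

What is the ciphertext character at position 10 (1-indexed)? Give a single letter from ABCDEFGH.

Char 1 ('D'): step: R->1, L=3; D->plug->D->R->H->L->A->refl->H->L'->G->R'->H->plug->H
Char 2 ('G'): step: R->2, L=3; G->plug->G->R->F->L->E->refl->D->L'->B->R'->D->plug->D
Char 3 ('B'): step: R->3, L=3; B->plug->B->R->F->L->E->refl->D->L'->B->R'->E->plug->E
Char 4 ('A'): step: R->4, L=3; A->plug->A->R->E->L->B->refl->F->L'->A->R'->D->plug->D
Char 5 ('E'): step: R->5, L=3; E->plug->E->R->A->L->F->refl->B->L'->E->R'->F->plug->F
Char 6 ('C'): step: R->6, L=3; C->plug->C->R->B->L->D->refl->E->L'->F->R'->H->plug->H
Char 7 ('C'): step: R->7, L=3; C->plug->C->R->G->L->H->refl->A->L'->H->R'->E->plug->E
Char 8 ('B'): step: R->0, L->4 (L advanced); B->plug->B->R->F->L->G->refl->C->L'->A->R'->E->plug->E
Char 9 ('B'): step: R->1, L=4; B->plug->B->R->A->L->C->refl->G->L'->F->R'->C->plug->C
Char 10 ('G'): step: R->2, L=4; G->plug->G->R->F->L->G->refl->C->L'->A->R'->E->plug->E

E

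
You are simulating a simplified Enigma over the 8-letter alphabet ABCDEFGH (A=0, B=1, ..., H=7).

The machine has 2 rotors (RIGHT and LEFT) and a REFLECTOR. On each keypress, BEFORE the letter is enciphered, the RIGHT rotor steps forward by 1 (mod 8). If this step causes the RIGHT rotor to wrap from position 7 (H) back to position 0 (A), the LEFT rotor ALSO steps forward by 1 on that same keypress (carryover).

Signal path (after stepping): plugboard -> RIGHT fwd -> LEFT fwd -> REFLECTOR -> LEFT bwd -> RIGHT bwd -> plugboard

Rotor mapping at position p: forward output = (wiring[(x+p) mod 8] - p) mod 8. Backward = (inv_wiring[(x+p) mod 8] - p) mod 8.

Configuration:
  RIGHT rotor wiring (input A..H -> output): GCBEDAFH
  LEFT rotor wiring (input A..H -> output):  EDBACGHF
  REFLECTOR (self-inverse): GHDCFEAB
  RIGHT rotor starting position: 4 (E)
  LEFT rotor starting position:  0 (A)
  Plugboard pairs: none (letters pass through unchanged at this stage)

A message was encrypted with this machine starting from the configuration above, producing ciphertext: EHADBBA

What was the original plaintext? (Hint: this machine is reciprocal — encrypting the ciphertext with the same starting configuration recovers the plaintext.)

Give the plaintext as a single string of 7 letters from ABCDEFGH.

Answer: AFBAEEC

Derivation:
Char 1 ('E'): step: R->5, L=0; E->plug->E->R->F->L->G->refl->A->L'->D->R'->A->plug->A
Char 2 ('H'): step: R->6, L=0; H->plug->H->R->C->L->B->refl->H->L'->G->R'->F->plug->F
Char 3 ('A'): step: R->7, L=0; A->plug->A->R->A->L->E->refl->F->L'->H->R'->B->plug->B
Char 4 ('D'): step: R->0, L->1 (L advanced); D->plug->D->R->E->L->F->refl->E->L'->G->R'->A->plug->A
Char 5 ('B'): step: R->1, L=1; B->plug->B->R->A->L->C->refl->D->L'->H->R'->E->plug->E
Char 6 ('B'): step: R->2, L=1; B->plug->B->R->C->L->H->refl->B->L'->D->R'->E->plug->E
Char 7 ('A'): step: R->3, L=1; A->plug->A->R->B->L->A->refl->G->L'->F->R'->C->plug->C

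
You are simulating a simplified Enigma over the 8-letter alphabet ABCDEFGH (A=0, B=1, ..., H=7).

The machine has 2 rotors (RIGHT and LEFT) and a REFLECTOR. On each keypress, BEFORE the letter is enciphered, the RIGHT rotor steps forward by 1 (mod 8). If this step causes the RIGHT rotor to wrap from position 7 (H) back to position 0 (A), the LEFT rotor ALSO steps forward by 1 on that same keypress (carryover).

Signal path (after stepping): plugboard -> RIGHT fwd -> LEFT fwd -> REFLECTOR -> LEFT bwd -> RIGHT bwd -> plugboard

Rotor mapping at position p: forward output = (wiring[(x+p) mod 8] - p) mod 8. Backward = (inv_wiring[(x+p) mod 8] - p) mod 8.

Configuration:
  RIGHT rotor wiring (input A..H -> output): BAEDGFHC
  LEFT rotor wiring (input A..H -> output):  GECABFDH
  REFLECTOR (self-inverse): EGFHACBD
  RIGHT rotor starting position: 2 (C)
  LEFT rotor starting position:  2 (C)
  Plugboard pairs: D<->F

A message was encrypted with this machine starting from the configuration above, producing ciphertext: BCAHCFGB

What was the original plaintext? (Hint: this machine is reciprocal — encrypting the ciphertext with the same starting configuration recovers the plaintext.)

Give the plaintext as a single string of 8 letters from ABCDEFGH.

Char 1 ('B'): step: R->3, L=2; B->plug->B->R->D->L->D->refl->H->L'->C->R'->C->plug->C
Char 2 ('C'): step: R->4, L=2; C->plug->C->R->D->L->D->refl->H->L'->C->R'->A->plug->A
Char 3 ('A'): step: R->5, L=2; A->plug->A->R->A->L->A->refl->E->L'->G->R'->G->plug->G
Char 4 ('H'): step: R->6, L=2; H->plug->H->R->H->L->C->refl->F->L'->F->R'->F->plug->D
Char 5 ('C'): step: R->7, L=2; C->plug->C->R->B->L->G->refl->B->L'->E->R'->E->plug->E
Char 6 ('F'): step: R->0, L->3 (L advanced); F->plug->D->R->D->L->A->refl->E->L'->E->R'->C->plug->C
Char 7 ('G'): step: R->1, L=3; G->plug->G->R->B->L->G->refl->B->L'->G->R'->F->plug->D
Char 8 ('B'): step: R->2, L=3; B->plug->B->R->B->L->G->refl->B->L'->G->R'->H->plug->H

Answer: CAGDECDH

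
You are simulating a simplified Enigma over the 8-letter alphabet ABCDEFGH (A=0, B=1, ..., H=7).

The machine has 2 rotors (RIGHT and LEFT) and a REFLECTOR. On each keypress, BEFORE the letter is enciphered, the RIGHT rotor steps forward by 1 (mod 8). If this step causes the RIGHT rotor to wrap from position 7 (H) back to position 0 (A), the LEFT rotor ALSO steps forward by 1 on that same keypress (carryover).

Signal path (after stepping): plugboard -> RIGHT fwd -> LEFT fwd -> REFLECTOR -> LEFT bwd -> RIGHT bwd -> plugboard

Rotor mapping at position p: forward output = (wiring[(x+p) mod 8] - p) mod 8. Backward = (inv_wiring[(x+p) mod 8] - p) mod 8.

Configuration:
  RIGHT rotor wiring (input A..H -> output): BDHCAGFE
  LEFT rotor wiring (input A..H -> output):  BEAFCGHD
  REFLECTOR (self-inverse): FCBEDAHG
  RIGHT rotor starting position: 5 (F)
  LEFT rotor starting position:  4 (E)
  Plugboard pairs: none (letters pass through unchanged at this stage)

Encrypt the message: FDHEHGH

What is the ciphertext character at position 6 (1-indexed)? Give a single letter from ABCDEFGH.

Char 1 ('F'): step: R->6, L=4; F->plug->F->R->E->L->F->refl->A->L'->F->R'->D->plug->D
Char 2 ('D'): step: R->7, L=4; D->plug->D->R->A->L->G->refl->H->L'->D->R'->E->plug->E
Char 3 ('H'): step: R->0, L->5 (L advanced); H->plug->H->R->E->L->H->refl->G->L'->C->R'->D->plug->D
Char 4 ('E'): step: R->1, L=5; E->plug->E->R->F->L->D->refl->E->L'->D->R'->G->plug->G
Char 5 ('H'): step: R->2, L=5; H->plug->H->R->B->L->C->refl->B->L'->A->R'->B->plug->B
Char 6 ('G'): step: R->3, L=5; G->plug->G->R->A->L->B->refl->C->L'->B->R'->E->plug->E

E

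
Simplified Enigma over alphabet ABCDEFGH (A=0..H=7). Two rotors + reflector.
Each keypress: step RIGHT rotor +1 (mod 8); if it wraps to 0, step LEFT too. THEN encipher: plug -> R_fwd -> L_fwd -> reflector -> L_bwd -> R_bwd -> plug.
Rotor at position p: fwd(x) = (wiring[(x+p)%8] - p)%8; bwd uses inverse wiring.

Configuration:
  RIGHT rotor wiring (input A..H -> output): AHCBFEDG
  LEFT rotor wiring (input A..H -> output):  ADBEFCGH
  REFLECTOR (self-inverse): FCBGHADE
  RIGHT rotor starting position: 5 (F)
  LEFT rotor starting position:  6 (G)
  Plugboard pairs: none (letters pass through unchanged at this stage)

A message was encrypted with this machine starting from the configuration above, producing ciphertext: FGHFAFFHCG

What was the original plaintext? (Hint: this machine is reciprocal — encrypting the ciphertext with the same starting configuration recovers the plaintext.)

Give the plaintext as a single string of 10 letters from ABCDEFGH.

Answer: BHEHFAAGGF

Derivation:
Char 1 ('F'): step: R->6, L=6; F->plug->F->R->D->L->F->refl->A->L'->A->R'->B->plug->B
Char 2 ('G'): step: R->7, L=6; G->plug->G->R->F->L->G->refl->D->L'->E->R'->H->plug->H
Char 3 ('H'): step: R->0, L->7 (L advanced); H->plug->H->R->G->L->D->refl->G->L'->F->R'->E->plug->E
Char 4 ('F'): step: R->1, L=7; F->plug->F->R->C->L->E->refl->H->L'->H->R'->H->plug->H
Char 5 ('A'): step: R->2, L=7; A->plug->A->R->A->L->A->refl->F->L'->E->R'->F->plug->F
Char 6 ('F'): step: R->3, L=7; F->plug->F->R->F->L->G->refl->D->L'->G->R'->A->plug->A
Char 7 ('F'): step: R->4, L=7; F->plug->F->R->D->L->C->refl->B->L'->B->R'->A->plug->A
Char 8 ('H'): step: R->5, L=7; H->plug->H->R->A->L->A->refl->F->L'->E->R'->G->plug->G
Char 9 ('C'): step: R->6, L=7; C->plug->C->R->C->L->E->refl->H->L'->H->R'->G->plug->G
Char 10 ('G'): step: R->7, L=7; G->plug->G->R->F->L->G->refl->D->L'->G->R'->F->plug->F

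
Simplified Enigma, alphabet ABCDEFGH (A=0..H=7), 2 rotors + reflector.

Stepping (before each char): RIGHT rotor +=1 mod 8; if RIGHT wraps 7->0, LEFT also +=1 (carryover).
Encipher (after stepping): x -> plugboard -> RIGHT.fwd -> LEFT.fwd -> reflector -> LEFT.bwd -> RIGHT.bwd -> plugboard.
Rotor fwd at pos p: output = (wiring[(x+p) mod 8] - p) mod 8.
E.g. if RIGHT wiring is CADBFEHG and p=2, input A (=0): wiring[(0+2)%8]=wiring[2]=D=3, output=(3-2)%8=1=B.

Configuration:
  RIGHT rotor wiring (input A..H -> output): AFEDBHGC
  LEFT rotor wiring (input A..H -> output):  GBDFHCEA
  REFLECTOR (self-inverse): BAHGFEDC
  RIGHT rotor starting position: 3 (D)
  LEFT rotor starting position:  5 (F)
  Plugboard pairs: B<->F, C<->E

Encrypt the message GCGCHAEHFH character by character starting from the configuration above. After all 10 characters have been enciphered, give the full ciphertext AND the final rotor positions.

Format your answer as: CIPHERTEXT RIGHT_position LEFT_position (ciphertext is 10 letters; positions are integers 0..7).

Answer: CHCGGHCBGB 5 6

Derivation:
Char 1 ('G'): step: R->4, L=5; G->plug->G->R->A->L->F->refl->E->L'->E->R'->E->plug->C
Char 2 ('C'): step: R->5, L=5; C->plug->E->R->A->L->F->refl->E->L'->E->R'->H->plug->H
Char 3 ('G'): step: R->6, L=5; G->plug->G->R->D->L->B->refl->A->L'->G->R'->E->plug->C
Char 4 ('C'): step: R->7, L=5; C->plug->E->R->E->L->E->refl->F->L'->A->R'->G->plug->G
Char 5 ('H'): step: R->0, L->6 (L advanced); H->plug->H->R->C->L->A->refl->B->L'->G->R'->G->plug->G
Char 6 ('A'): step: R->1, L=6; A->plug->A->R->E->L->F->refl->E->L'->H->R'->H->plug->H
Char 7 ('E'): step: R->2, L=6; E->plug->C->R->H->L->E->refl->F->L'->E->R'->E->plug->C
Char 8 ('H'): step: R->3, L=6; H->plug->H->R->B->L->C->refl->H->L'->F->R'->F->plug->B
Char 9 ('F'): step: R->4, L=6; F->plug->B->R->D->L->D->refl->G->L'->A->R'->G->plug->G
Char 10 ('H'): step: R->5, L=6; H->plug->H->R->E->L->F->refl->E->L'->H->R'->F->plug->B
Final: ciphertext=CHCGGHCBGB, RIGHT=5, LEFT=6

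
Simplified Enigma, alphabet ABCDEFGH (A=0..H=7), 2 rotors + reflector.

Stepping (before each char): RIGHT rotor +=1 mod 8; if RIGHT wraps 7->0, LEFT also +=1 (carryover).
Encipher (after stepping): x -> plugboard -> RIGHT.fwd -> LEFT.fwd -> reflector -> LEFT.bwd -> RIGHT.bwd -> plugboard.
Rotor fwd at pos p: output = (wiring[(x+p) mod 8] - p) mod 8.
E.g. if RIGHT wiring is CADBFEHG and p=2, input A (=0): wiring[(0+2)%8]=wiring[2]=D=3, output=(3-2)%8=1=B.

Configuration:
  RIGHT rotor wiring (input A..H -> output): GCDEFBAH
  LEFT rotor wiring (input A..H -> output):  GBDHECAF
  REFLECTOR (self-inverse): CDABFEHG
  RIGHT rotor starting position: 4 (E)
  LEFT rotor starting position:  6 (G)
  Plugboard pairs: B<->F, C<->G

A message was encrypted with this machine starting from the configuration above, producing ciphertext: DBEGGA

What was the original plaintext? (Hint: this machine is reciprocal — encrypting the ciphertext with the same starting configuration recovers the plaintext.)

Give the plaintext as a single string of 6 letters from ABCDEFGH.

Answer: BFGEHH

Derivation:
Char 1 ('D'): step: R->5, L=6; D->plug->D->R->B->L->H->refl->G->L'->G->R'->F->plug->B
Char 2 ('B'): step: R->6, L=6; B->plug->F->R->G->L->G->refl->H->L'->B->R'->B->plug->F
Char 3 ('E'): step: R->7, L=6; E->plug->E->R->F->L->B->refl->D->L'->D->R'->C->plug->G
Char 4 ('G'): step: R->0, L->7 (L advanced); G->plug->C->R->D->L->E->refl->F->L'->F->R'->E->plug->E
Char 5 ('G'): step: R->1, L=7; G->plug->C->R->D->L->E->refl->F->L'->F->R'->H->plug->H
Char 6 ('A'): step: R->2, L=7; A->plug->A->R->B->L->H->refl->G->L'->A->R'->H->plug->H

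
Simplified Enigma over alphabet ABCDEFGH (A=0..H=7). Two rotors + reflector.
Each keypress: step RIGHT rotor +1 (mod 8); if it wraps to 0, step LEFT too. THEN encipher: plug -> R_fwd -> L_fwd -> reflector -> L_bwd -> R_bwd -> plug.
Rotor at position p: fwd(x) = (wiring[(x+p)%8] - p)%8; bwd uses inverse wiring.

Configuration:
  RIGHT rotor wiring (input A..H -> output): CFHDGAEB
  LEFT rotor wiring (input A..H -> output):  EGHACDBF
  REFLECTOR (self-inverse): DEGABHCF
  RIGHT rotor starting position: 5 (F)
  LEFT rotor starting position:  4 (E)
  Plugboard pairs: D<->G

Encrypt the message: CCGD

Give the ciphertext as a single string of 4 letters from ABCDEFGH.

Char 1 ('C'): step: R->6, L=4; C->plug->C->R->E->L->A->refl->D->L'->G->R'->A->plug->A
Char 2 ('C'): step: R->7, L=4; C->plug->C->R->G->L->D->refl->A->L'->E->R'->E->plug->E
Char 3 ('G'): step: R->0, L->5 (L advanced); G->plug->D->R->D->L->H->refl->F->L'->H->R'->C->plug->C
Char 4 ('D'): step: R->1, L=5; D->plug->G->R->A->L->G->refl->C->L'->F->R'->D->plug->G

Answer: AECG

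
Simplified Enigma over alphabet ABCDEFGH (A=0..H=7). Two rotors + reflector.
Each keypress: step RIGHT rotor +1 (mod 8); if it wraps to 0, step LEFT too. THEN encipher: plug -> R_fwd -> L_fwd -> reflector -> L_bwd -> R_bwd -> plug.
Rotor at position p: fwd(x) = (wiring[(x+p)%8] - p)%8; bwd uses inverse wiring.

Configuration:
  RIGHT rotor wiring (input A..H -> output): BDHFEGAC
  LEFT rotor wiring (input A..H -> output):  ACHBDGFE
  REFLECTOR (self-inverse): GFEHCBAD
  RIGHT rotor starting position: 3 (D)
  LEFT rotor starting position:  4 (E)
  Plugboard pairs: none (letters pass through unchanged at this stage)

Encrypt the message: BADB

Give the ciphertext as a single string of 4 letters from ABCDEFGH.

Char 1 ('B'): step: R->4, L=4; B->plug->B->R->C->L->B->refl->F->L'->H->R'->F->plug->F
Char 2 ('A'): step: R->5, L=4; A->plug->A->R->B->L->C->refl->E->L'->E->R'->D->plug->D
Char 3 ('D'): step: R->6, L=4; D->plug->D->R->F->L->G->refl->A->L'->D->R'->C->plug->C
Char 4 ('B'): step: R->7, L=4; B->plug->B->R->C->L->B->refl->F->L'->H->R'->G->plug->G

Answer: FDCG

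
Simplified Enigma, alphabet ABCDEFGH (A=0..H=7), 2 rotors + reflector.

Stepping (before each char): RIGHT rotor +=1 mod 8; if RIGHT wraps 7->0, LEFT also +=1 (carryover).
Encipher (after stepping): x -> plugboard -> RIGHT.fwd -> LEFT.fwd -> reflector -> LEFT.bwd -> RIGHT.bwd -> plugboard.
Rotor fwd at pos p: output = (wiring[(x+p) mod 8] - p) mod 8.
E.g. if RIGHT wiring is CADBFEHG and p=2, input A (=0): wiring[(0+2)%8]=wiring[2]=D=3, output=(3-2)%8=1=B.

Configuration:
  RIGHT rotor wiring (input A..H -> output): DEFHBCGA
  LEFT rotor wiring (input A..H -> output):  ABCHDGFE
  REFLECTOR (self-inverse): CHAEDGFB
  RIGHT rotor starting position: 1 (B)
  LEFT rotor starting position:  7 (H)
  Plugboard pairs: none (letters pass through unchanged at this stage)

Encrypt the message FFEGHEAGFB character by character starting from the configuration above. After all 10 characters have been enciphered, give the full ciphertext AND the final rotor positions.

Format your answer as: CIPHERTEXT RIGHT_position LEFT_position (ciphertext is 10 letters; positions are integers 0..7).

Char 1 ('F'): step: R->2, L=7; F->plug->F->R->G->L->H->refl->B->L'->B->R'->G->plug->G
Char 2 ('F'): step: R->3, L=7; F->plug->F->R->A->L->F->refl->G->L'->H->R'->C->plug->C
Char 3 ('E'): step: R->4, L=7; E->plug->E->R->H->L->G->refl->F->L'->A->R'->F->plug->F
Char 4 ('G'): step: R->5, L=7; G->plug->G->R->C->L->C->refl->A->L'->E->R'->H->plug->H
Char 5 ('H'): step: R->6, L=7; H->plug->H->R->E->L->A->refl->C->L'->C->R'->B->plug->B
Char 6 ('E'): step: R->7, L=7; E->plug->E->R->A->L->F->refl->G->L'->H->R'->H->plug->H
Char 7 ('A'): step: R->0, L->0 (L advanced); A->plug->A->R->D->L->H->refl->B->L'->B->R'->E->plug->E
Char 8 ('G'): step: R->1, L=0; G->plug->G->R->H->L->E->refl->D->L'->E->R'->B->plug->B
Char 9 ('F'): step: R->2, L=0; F->plug->F->R->G->L->F->refl->G->L'->F->R'->B->plug->B
Char 10 ('B'): step: R->3, L=0; B->plug->B->R->G->L->F->refl->G->L'->F->R'->E->plug->E
Final: ciphertext=GCFHBHEBBE, RIGHT=3, LEFT=0

Answer: GCFHBHEBBE 3 0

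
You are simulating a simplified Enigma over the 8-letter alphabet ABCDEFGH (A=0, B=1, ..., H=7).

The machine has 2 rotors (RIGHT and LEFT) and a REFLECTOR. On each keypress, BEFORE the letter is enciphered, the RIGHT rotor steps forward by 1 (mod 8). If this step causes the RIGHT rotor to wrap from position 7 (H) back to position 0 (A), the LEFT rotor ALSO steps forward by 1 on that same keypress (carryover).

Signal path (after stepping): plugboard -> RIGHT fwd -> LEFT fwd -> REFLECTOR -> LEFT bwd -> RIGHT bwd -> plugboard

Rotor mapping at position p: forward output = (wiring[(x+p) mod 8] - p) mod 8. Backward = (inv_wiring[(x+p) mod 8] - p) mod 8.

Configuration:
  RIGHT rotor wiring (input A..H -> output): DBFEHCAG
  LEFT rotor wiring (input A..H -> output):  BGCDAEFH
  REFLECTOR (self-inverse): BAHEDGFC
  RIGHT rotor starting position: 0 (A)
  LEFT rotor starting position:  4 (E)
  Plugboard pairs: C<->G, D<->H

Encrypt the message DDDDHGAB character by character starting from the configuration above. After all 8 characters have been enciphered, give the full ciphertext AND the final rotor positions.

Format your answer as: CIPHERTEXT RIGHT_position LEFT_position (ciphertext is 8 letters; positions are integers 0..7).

Answer: EGAAEEEH 0 5

Derivation:
Char 1 ('D'): step: R->1, L=4; D->plug->H->R->C->L->B->refl->A->L'->B->R'->E->plug->E
Char 2 ('D'): step: R->2, L=4; D->plug->H->R->H->L->H->refl->C->L'->F->R'->C->plug->G
Char 3 ('D'): step: R->3, L=4; D->plug->H->R->C->L->B->refl->A->L'->B->R'->A->plug->A
Char 4 ('D'): step: R->4, L=4; D->plug->H->R->A->L->E->refl->D->L'->D->R'->A->plug->A
Char 5 ('H'): step: R->5, L=4; H->plug->D->R->G->L->G->refl->F->L'->E->R'->E->plug->E
Char 6 ('G'): step: R->6, L=4; G->plug->C->R->F->L->C->refl->H->L'->H->R'->E->plug->E
Char 7 ('A'): step: R->7, L=4; A->plug->A->R->H->L->H->refl->C->L'->F->R'->E->plug->E
Char 8 ('B'): step: R->0, L->5 (L advanced); B->plug->B->R->B->L->A->refl->B->L'->E->R'->D->plug->H
Final: ciphertext=EGAAEEEH, RIGHT=0, LEFT=5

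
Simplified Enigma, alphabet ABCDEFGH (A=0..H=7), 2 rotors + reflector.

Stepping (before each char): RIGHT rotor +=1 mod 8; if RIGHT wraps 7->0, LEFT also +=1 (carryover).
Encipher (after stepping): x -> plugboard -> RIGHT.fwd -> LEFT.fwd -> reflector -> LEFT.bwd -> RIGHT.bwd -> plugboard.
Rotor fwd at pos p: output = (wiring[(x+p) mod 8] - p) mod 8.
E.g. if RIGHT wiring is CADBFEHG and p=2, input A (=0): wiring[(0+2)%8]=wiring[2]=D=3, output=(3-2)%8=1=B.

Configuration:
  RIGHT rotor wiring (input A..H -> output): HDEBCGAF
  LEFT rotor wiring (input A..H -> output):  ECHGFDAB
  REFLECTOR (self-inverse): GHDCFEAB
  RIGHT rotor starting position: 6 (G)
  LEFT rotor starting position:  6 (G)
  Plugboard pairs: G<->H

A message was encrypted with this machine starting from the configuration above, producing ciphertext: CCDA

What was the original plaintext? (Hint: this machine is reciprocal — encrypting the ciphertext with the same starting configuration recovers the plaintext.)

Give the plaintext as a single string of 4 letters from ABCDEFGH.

Answer: AAGC

Derivation:
Char 1 ('C'): step: R->7, L=6; C->plug->C->R->E->L->B->refl->H->L'->G->R'->A->plug->A
Char 2 ('C'): step: R->0, L->7 (L advanced); C->plug->C->R->E->L->H->refl->B->L'->H->R'->A->plug->A
Char 3 ('D'): step: R->1, L=7; D->plug->D->R->B->L->F->refl->E->L'->G->R'->H->plug->G
Char 4 ('A'): step: R->2, L=7; A->plug->A->R->C->L->D->refl->C->L'->A->R'->C->plug->C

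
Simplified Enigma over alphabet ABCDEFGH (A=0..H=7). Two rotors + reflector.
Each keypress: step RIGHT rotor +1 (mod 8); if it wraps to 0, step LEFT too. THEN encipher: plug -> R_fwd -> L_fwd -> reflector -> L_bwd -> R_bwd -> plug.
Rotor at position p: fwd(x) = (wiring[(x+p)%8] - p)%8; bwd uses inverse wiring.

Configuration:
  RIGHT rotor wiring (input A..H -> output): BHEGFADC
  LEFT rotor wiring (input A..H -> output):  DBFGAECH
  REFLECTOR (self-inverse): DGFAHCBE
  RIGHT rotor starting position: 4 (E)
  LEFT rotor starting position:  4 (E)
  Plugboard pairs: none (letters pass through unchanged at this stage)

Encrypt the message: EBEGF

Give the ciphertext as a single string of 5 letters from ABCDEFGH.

Answer: BFDDG

Derivation:
Char 1 ('E'): step: R->5, L=4; E->plug->E->R->C->L->G->refl->B->L'->G->R'->B->plug->B
Char 2 ('B'): step: R->6, L=4; B->plug->B->R->E->L->H->refl->E->L'->A->R'->F->plug->F
Char 3 ('E'): step: R->7, L=4; E->plug->E->R->H->L->C->refl->F->L'->F->R'->D->plug->D
Char 4 ('G'): step: R->0, L->5 (L advanced); G->plug->G->R->D->L->G->refl->B->L'->G->R'->D->plug->D
Char 5 ('F'): step: R->1, L=5; F->plug->F->R->C->L->C->refl->F->L'->B->R'->G->plug->G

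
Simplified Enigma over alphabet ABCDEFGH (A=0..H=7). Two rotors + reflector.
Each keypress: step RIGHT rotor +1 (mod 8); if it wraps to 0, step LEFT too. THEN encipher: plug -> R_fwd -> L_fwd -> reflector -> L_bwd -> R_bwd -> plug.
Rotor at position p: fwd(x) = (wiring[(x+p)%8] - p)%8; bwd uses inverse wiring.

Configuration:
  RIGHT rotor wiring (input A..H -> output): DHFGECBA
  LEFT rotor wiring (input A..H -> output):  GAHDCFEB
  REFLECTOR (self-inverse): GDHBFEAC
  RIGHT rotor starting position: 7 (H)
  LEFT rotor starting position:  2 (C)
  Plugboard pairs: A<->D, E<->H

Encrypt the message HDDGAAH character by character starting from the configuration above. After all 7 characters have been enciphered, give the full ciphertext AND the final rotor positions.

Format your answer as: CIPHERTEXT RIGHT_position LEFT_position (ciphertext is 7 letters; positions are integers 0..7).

Char 1 ('H'): step: R->0, L->3 (L advanced); H->plug->E->R->E->L->G->refl->A->L'->A->R'->H->plug->E
Char 2 ('D'): step: R->1, L=3; D->plug->A->R->G->L->F->refl->E->L'->H->R'->G->plug->G
Char 3 ('D'): step: R->2, L=3; D->plug->A->R->D->L->B->refl->D->L'->F->R'->H->plug->E
Char 4 ('G'): step: R->3, L=3; G->plug->G->R->E->L->G->refl->A->L'->A->R'->F->plug->F
Char 5 ('A'): step: R->4, L=3; A->plug->D->R->E->L->G->refl->A->L'->A->R'->A->plug->D
Char 6 ('A'): step: R->5, L=3; A->plug->D->R->G->L->F->refl->E->L'->H->R'->H->plug->E
Char 7 ('H'): step: R->6, L=3; H->plug->E->R->H->L->E->refl->F->L'->G->R'->G->plug->G
Final: ciphertext=EGEFDEG, RIGHT=6, LEFT=3

Answer: EGEFDEG 6 3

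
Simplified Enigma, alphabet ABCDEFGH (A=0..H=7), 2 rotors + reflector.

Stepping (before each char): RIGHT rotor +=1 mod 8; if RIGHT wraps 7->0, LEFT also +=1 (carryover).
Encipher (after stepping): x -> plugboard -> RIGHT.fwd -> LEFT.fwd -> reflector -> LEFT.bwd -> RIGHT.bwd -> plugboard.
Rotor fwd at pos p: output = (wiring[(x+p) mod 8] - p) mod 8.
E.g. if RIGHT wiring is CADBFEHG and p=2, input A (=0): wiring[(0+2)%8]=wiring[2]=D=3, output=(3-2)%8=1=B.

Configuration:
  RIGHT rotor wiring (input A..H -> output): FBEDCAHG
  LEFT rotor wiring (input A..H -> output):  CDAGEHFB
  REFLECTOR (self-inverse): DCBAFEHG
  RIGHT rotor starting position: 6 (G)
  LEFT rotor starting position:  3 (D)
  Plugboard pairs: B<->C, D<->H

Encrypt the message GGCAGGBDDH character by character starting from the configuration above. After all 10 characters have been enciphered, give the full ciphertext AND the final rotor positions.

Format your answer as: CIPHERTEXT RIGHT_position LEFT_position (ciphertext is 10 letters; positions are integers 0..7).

Answer: FEFDEEHBGE 0 5

Derivation:
Char 1 ('G'): step: R->7, L=3; G->plug->G->R->B->L->B->refl->C->L'->D->R'->F->plug->F
Char 2 ('G'): step: R->0, L->4 (L advanced); G->plug->G->R->H->L->C->refl->B->L'->C->R'->E->plug->E
Char 3 ('C'): step: R->1, L=4; C->plug->B->R->D->L->F->refl->E->L'->G->R'->F->plug->F
Char 4 ('A'): step: R->2, L=4; A->plug->A->R->C->L->B->refl->C->L'->H->R'->H->plug->D
Char 5 ('G'): step: R->3, L=4; G->plug->G->R->G->L->E->refl->F->L'->D->R'->E->plug->E
Char 6 ('G'): step: R->4, L=4; G->plug->G->R->A->L->A->refl->D->L'->B->R'->E->plug->E
Char 7 ('B'): step: R->5, L=4; B->plug->C->R->B->L->D->refl->A->L'->A->R'->D->plug->H
Char 8 ('D'): step: R->6, L=4; D->plug->H->R->C->L->B->refl->C->L'->H->R'->C->plug->B
Char 9 ('D'): step: R->7, L=4; D->plug->H->R->A->L->A->refl->D->L'->B->R'->G->plug->G
Char 10 ('H'): step: R->0, L->5 (L advanced); H->plug->D->R->D->L->F->refl->E->L'->C->R'->E->plug->E
Final: ciphertext=FEFDEEHBGE, RIGHT=0, LEFT=5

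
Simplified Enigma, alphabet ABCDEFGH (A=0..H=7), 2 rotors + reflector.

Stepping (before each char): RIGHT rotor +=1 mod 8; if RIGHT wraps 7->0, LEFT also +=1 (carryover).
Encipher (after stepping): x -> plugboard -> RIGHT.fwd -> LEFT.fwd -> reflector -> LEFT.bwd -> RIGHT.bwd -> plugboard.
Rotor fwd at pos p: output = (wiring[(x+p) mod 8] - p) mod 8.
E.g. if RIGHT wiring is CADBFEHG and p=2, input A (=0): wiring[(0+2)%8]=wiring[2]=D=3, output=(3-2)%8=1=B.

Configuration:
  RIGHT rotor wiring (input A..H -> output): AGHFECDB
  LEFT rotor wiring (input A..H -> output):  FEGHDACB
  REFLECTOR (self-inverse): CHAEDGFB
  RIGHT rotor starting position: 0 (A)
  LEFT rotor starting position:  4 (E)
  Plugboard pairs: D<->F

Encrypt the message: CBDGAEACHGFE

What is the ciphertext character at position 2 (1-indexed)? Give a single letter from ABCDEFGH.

Char 1 ('C'): step: R->1, L=4; C->plug->C->R->E->L->B->refl->H->L'->A->R'->G->plug->G
Char 2 ('B'): step: R->2, L=4; B->plug->B->R->D->L->F->refl->G->L'->C->R'->C->plug->C

C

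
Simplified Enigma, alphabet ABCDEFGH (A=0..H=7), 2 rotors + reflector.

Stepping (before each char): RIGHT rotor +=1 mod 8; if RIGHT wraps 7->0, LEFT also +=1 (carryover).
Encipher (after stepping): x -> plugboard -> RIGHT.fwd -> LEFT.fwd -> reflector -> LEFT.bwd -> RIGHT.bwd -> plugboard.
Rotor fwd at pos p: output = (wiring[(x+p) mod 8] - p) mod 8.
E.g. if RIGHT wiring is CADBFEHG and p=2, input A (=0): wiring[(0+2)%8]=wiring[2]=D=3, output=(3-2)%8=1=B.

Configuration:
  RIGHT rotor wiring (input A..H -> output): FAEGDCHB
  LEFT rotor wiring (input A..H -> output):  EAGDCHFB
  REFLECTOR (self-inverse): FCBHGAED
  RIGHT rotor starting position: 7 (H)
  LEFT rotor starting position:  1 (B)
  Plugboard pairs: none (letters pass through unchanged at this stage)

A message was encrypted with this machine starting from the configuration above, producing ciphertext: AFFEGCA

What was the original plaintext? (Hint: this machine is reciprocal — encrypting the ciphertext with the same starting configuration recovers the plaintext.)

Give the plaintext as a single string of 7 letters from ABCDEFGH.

Answer: CEDHAAE

Derivation:
Char 1 ('A'): step: R->0, L->2 (L advanced); A->plug->A->R->F->L->H->refl->D->L'->E->R'->C->plug->C
Char 2 ('F'): step: R->1, L=2; F->plug->F->R->G->L->C->refl->B->L'->B->R'->E->plug->E
Char 3 ('F'): step: R->2, L=2; F->plug->F->R->H->L->G->refl->E->L'->A->R'->D->plug->D
Char 4 ('E'): step: R->3, L=2; E->plug->E->R->G->L->C->refl->B->L'->B->R'->H->plug->H
Char 5 ('G'): step: R->4, L=2; G->plug->G->R->A->L->E->refl->G->L'->H->R'->A->plug->A
Char 6 ('C'): step: R->5, L=2; C->plug->C->R->E->L->D->refl->H->L'->F->R'->A->plug->A
Char 7 ('A'): step: R->6, L=2; A->plug->A->R->B->L->B->refl->C->L'->G->R'->E->plug->E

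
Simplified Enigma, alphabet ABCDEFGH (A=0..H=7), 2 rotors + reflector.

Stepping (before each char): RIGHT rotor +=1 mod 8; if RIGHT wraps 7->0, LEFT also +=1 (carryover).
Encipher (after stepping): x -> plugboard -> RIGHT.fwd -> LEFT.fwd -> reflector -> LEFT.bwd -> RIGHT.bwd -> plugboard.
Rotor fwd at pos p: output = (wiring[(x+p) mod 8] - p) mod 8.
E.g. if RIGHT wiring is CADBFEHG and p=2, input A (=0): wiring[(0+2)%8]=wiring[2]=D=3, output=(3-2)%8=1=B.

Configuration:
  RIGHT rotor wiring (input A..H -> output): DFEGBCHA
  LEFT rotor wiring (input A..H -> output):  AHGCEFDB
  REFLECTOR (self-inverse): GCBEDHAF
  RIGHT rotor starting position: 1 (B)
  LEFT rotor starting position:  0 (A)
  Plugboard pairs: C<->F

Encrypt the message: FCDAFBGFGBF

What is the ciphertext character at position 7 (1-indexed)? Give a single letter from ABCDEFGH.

Char 1 ('F'): step: R->2, L=0; F->plug->C->R->H->L->B->refl->C->L'->D->R'->H->plug->H
Char 2 ('C'): step: R->3, L=0; C->plug->F->R->A->L->A->refl->G->L'->C->R'->G->plug->G
Char 3 ('D'): step: R->4, L=0; D->plug->D->R->E->L->E->refl->D->L'->G->R'->B->plug->B
Char 4 ('A'): step: R->5, L=0; A->plug->A->R->F->L->F->refl->H->L'->B->R'->G->plug->G
Char 5 ('F'): step: R->6, L=0; F->plug->C->R->F->L->F->refl->H->L'->B->R'->A->plug->A
Char 6 ('B'): step: R->7, L=0; B->plug->B->R->E->L->E->refl->D->L'->G->R'->C->plug->F
Char 7 ('G'): step: R->0, L->1 (L advanced); G->plug->G->R->H->L->H->refl->F->L'->B->R'->E->plug->E

E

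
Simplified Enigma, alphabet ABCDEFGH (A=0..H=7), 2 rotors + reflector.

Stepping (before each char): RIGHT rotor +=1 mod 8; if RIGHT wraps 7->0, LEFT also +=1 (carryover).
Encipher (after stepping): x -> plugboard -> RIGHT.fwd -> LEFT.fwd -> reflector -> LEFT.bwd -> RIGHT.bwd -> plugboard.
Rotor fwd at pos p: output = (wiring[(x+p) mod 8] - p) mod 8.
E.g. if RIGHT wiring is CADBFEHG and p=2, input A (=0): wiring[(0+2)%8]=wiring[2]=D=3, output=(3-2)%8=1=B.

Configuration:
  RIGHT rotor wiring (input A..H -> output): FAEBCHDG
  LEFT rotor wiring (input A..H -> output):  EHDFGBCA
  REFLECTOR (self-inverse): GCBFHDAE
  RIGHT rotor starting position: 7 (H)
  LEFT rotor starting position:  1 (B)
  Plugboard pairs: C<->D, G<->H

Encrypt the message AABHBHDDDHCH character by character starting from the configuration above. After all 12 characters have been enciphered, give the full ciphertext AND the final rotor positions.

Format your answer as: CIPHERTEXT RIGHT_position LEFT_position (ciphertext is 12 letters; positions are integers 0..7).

Answer: DCEDCGGACDDC 3 3

Derivation:
Char 1 ('A'): step: R->0, L->2 (L advanced); A->plug->A->R->F->L->G->refl->A->L'->E->R'->C->plug->D
Char 2 ('A'): step: R->1, L=2; A->plug->A->R->H->L->F->refl->D->L'->B->R'->D->plug->C
Char 3 ('B'): step: R->2, L=2; B->plug->B->R->H->L->F->refl->D->L'->B->R'->E->plug->E
Char 4 ('H'): step: R->3, L=2; H->plug->G->R->F->L->G->refl->A->L'->E->R'->C->plug->D
Char 5 ('B'): step: R->4, L=2; B->plug->B->R->D->L->H->refl->E->L'->C->R'->D->plug->C
Char 6 ('H'): step: R->5, L=2; H->plug->G->R->E->L->A->refl->G->L'->F->R'->H->plug->G
Char 7 ('D'): step: R->6, L=2; D->plug->C->R->H->L->F->refl->D->L'->B->R'->H->plug->G
Char 8 ('D'): step: R->7, L=2; D->plug->C->R->B->L->D->refl->F->L'->H->R'->A->plug->A
Char 9 ('D'): step: R->0, L->3 (L advanced); D->plug->C->R->E->L->F->refl->D->L'->B->R'->D->plug->C
Char 10 ('H'): step: R->1, L=3; H->plug->G->R->F->L->B->refl->C->L'->A->R'->C->plug->D
Char 11 ('C'): step: R->2, L=3; C->plug->D->R->F->L->B->refl->C->L'->A->R'->C->plug->D
Char 12 ('H'): step: R->3, L=3; H->plug->G->R->F->L->B->refl->C->L'->A->R'->D->plug->C
Final: ciphertext=DCEDCGGACDDC, RIGHT=3, LEFT=3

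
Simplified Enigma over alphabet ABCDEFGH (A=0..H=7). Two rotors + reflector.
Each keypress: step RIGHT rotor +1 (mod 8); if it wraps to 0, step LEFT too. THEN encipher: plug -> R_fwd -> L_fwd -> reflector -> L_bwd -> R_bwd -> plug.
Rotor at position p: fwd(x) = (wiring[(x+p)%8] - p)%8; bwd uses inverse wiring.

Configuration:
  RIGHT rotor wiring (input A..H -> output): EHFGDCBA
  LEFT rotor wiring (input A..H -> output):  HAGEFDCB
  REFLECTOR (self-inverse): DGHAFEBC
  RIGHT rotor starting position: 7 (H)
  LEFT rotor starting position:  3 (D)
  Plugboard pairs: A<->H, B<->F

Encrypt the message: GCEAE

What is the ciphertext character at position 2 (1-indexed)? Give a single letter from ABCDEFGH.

Char 1 ('G'): step: R->0, L->4 (L advanced); G->plug->G->R->B->L->H->refl->C->L'->G->R'->D->plug->D
Char 2 ('C'): step: R->1, L=4; C->plug->C->R->F->L->E->refl->F->L'->D->R'->H->plug->A

A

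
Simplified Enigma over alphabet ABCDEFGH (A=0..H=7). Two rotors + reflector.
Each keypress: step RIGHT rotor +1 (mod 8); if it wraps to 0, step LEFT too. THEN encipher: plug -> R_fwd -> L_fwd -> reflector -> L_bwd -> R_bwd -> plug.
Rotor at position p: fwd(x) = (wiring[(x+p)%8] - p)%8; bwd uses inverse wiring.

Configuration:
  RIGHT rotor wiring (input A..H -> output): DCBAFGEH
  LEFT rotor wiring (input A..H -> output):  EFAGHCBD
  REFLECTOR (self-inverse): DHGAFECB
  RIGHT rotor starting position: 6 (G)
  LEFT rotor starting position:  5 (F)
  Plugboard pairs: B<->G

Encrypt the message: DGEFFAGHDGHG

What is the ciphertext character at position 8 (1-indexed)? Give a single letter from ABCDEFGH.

Char 1 ('D'): step: R->7, L=5; D->plug->D->R->C->L->G->refl->C->L'->H->R'->G->plug->B
Char 2 ('G'): step: R->0, L->6 (L advanced); G->plug->B->R->C->L->G->refl->C->L'->E->R'->G->plug->B
Char 3 ('E'): step: R->1, L=6; E->plug->E->R->F->L->A->refl->D->L'->A->R'->B->plug->G
Char 4 ('F'): step: R->2, L=6; F->plug->F->R->F->L->A->refl->D->L'->A->R'->H->plug->H
Char 5 ('F'): step: R->3, L=6; F->plug->F->R->A->L->D->refl->A->L'->F->R'->A->plug->A
Char 6 ('A'): step: R->4, L=6; A->plug->A->R->B->L->F->refl->E->L'->H->R'->E->plug->E
Char 7 ('G'): step: R->5, L=6; G->plug->B->R->H->L->E->refl->F->L'->B->R'->A->plug->A
Char 8 ('H'): step: R->6, L=6; H->plug->H->R->A->L->D->refl->A->L'->F->R'->C->plug->C

C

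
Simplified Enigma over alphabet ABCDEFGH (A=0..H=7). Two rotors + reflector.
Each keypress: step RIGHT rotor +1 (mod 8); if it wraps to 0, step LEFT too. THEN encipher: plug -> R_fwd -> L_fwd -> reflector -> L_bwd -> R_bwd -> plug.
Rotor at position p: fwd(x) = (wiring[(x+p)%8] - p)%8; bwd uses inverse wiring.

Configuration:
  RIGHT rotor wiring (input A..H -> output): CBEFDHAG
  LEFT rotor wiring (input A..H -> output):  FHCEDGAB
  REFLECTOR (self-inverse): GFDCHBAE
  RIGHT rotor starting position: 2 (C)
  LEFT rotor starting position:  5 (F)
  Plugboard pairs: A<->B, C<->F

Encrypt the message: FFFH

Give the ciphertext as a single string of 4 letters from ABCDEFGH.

Char 1 ('F'): step: R->3, L=5; F->plug->C->R->E->L->C->refl->D->L'->B->R'->H->plug->H
Char 2 ('F'): step: R->4, L=5; F->plug->C->R->E->L->C->refl->D->L'->B->R'->H->plug->H
Char 3 ('F'): step: R->5, L=5; F->plug->C->R->B->L->D->refl->C->L'->E->R'->E->plug->E
Char 4 ('H'): step: R->6, L=5; H->plug->H->R->B->L->D->refl->C->L'->E->R'->C->plug->F

Answer: HHEF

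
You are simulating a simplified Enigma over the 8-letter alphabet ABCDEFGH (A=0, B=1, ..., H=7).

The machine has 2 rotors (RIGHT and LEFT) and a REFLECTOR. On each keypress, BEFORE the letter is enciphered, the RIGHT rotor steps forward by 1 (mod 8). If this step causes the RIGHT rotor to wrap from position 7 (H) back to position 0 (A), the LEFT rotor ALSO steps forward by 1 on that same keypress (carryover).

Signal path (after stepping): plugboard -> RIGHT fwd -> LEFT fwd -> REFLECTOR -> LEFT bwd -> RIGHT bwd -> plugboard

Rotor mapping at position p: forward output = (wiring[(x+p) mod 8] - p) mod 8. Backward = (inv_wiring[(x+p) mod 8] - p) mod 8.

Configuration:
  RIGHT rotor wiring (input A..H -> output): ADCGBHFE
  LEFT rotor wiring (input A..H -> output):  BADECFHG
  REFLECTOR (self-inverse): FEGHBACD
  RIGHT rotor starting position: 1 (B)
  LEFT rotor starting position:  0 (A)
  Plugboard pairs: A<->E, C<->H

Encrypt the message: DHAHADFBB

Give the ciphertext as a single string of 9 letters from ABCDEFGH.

Answer: CCFCEGDHA

Derivation:
Char 1 ('D'): step: R->2, L=0; D->plug->D->R->F->L->F->refl->A->L'->B->R'->H->plug->C
Char 2 ('H'): step: R->3, L=0; H->plug->C->R->E->L->C->refl->G->L'->H->R'->H->plug->C
Char 3 ('A'): step: R->4, L=0; A->plug->E->R->E->L->C->refl->G->L'->H->R'->F->plug->F
Char 4 ('H'): step: R->5, L=0; H->plug->C->R->H->L->G->refl->C->L'->E->R'->H->plug->C
Char 5 ('A'): step: R->6, L=0; A->plug->E->R->E->L->C->refl->G->L'->H->R'->A->plug->E
Char 6 ('D'): step: R->7, L=0; D->plug->D->R->D->L->E->refl->B->L'->A->R'->G->plug->G
Char 7 ('F'): step: R->0, L->1 (L advanced); F->plug->F->R->H->L->A->refl->F->L'->G->R'->D->plug->D
Char 8 ('B'): step: R->1, L=1; B->plug->B->R->B->L->C->refl->G->L'->F->R'->C->plug->H
Char 9 ('B'): step: R->2, L=1; B->plug->B->R->E->L->E->refl->B->L'->D->R'->E->plug->A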